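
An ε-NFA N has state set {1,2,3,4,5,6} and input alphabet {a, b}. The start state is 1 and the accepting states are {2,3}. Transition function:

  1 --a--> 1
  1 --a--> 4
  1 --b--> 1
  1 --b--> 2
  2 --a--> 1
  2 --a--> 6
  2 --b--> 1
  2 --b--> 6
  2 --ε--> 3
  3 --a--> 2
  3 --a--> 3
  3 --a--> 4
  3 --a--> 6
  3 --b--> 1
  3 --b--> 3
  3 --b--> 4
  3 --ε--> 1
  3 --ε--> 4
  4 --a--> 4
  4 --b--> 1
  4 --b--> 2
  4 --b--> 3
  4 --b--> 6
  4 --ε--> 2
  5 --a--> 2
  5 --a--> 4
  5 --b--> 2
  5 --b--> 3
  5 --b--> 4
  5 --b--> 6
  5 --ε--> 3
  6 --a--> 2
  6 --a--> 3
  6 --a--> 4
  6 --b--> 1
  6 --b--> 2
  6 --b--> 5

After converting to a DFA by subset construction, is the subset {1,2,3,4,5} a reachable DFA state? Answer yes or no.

no

Start state of the DFA: {1} (ε-closure of the NFA start).
{1} --a--> {1,2,3,4}  [new]
{1} --b--> {1,2,3,4}  [seen]
{1,2,3,4} --a--> {1,2,3,4,6}  [new]
{1,2,3,4} --b--> {1,2,3,4,6}  [seen]
{1,2,3,4,6} --a--> {1,2,3,4,6}  [seen]
{1,2,3,4,6} --b--> {1,2,3,4,5,6}  [new]
{1,2,3,4,5,6} --a--> {1,2,3,4,6}  [seen]
{1,2,3,4,5,6} --b--> {1,2,3,4,5,6}  [seen]
Reachable DFA states: {1}, {1,2,3,4}, {1,2,3,4,6}, {1,2,3,4,5,6}.
{1,2,3,4,5} is not among them.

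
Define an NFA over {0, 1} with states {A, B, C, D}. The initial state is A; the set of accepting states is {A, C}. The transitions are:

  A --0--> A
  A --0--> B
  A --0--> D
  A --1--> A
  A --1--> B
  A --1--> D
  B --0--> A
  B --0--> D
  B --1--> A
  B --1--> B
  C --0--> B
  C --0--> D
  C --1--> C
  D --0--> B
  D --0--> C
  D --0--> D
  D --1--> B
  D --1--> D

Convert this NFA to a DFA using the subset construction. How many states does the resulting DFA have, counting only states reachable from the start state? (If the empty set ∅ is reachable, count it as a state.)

3

Start state of the DFA: {A}.
{A} --0--> {A, B, D}  [new]
{A} --1--> {A, B, D}  [seen]
{A, B, D} --0--> {A, B, C, D}  [new]
{A, B, D} --1--> {A, B, D}  [seen]
{A, B, C, D} --0--> {A, B, C, D}  [seen]
{A, B, C, D} --1--> {A, B, C, D}  [seen]
Reachable DFA states: {A}, {A, B, D}, {A, B, C, D}.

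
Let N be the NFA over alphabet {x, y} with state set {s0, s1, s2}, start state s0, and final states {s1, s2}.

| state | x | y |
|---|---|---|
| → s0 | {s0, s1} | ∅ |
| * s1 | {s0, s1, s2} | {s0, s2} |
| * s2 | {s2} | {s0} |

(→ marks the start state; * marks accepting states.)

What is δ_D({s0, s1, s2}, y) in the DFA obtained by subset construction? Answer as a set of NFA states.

{s0, s2}

δ(s0,y) = ∅; δ(s1,y) = {s0, s2}; δ(s2,y) = {s0}.
Union: {s0, s2}.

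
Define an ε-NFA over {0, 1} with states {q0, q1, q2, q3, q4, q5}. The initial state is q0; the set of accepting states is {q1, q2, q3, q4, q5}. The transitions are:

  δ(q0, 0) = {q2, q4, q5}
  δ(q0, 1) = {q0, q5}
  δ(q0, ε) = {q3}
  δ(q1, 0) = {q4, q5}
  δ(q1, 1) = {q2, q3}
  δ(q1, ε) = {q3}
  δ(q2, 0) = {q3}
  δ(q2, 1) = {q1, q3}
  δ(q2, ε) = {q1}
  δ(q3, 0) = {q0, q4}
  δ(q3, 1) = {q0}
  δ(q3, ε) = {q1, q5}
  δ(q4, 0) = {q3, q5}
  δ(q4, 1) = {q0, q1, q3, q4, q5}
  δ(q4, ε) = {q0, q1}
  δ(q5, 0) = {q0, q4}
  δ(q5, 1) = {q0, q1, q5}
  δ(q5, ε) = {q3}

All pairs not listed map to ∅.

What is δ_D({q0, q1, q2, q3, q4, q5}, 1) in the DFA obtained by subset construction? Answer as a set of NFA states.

δ(q0,1) = {q0, q5}; δ(q1,1) = {q2, q3}; δ(q2,1) = {q1, q3}; δ(q3,1) = {q0}; δ(q4,1) = {q0, q1, q3, q4, q5}; δ(q5,1) = {q0, q1, q5}.
Union: {q0, q1, q2, q3, q4, q5}.

{q0, q1, q2, q3, q4, q5}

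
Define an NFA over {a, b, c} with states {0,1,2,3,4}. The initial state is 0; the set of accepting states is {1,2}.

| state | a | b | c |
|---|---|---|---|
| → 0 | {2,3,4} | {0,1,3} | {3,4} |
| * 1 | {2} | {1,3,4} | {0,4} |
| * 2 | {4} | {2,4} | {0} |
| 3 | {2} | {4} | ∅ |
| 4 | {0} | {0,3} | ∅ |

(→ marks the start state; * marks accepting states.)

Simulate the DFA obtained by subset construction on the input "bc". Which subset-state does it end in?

Start: {0}.
δ(0,b) = {0,1,3}.
Union: {0,1,3}.
After b: {0,1,3}.
δ(0,c) = {3,4}; δ(1,c) = {0,4}; δ(3,c) = ∅.
Union: {0,3,4}.
After c: {0,3,4}.

{0,3,4}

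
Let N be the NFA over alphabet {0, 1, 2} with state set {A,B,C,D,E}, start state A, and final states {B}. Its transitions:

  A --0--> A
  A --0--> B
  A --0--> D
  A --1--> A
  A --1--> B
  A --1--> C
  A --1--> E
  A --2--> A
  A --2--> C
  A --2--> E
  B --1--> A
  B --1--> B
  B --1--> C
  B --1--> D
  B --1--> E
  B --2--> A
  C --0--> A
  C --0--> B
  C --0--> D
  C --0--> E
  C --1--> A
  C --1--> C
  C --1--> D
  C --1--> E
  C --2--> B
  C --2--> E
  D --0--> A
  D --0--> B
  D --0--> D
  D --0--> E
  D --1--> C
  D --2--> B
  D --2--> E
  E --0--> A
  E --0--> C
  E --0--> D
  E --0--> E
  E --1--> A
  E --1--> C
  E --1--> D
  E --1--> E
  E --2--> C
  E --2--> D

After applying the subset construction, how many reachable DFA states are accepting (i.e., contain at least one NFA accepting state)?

Start state of the DFA: {A}.
{A} --0--> {A,B,D}  [new]
{A} --1--> {A,B,C,E}  [new]
{A} --2--> {A,C,E}  [new]
{A,B,D} --0--> {A,B,D,E}  [new]
{A,B,D} --1--> {A,B,C,D,E}  [new]
{A,B,D} --2--> {A,B,C,E}  [seen]
{A,B,C,E} --0--> {A,B,C,D,E}  [seen]
{A,B,C,E} --1--> {A,B,C,D,E}  [seen]
{A,B,C,E} --2--> {A,B,C,D,E}  [seen]
{A,C,E} --0--> {A,B,C,D,E}  [seen]
{A,C,E} --1--> {A,B,C,D,E}  [seen]
{A,C,E} --2--> {A,B,C,D,E}  [seen]
{A,B,D,E} --0--> {A,B,C,D,E}  [seen]
{A,B,D,E} --1--> {A,B,C,D,E}  [seen]
{A,B,D,E} --2--> {A,B,C,D,E}  [seen]
{A,B,C,D,E} --0--> {A,B,C,D,E}  [seen]
{A,B,C,D,E} --1--> {A,B,C,D,E}  [seen]
{A,B,C,D,E} --2--> {A,B,C,D,E}  [seen]
Reachable DFA states: {A}, {A,B,D}, {A,B,C,E}, {A,C,E}, {A,B,D,E}, {A,B,C,D,E}.
Accepting DFA states (contain an NFA accepting state): {A,B,D}, {A,B,C,E}, {A,B,D,E}, {A,B,C,D,E}.

4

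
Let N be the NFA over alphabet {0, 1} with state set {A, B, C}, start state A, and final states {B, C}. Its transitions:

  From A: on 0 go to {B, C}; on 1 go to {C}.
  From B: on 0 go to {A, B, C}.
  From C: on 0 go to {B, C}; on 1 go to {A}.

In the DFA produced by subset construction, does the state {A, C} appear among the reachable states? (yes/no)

Start state of the DFA: {A}.
{A} --0--> {B, C}  [new]
{A} --1--> {C}  [new]
{B, C} --0--> {A, B, C}  [new]
{B, C} --1--> {A}  [seen]
{C} --0--> {B, C}  [seen]
{C} --1--> {A}  [seen]
{A, B, C} --0--> {A, B, C}  [seen]
{A, B, C} --1--> {A, C}  [new]
{A, C} --0--> {B, C}  [seen]
{A, C} --1--> {A, C}  [seen]
Reachable DFA states: {A}, {B, C}, {C}, {A, B, C}, {A, C}.
{A, C} is among them.

yes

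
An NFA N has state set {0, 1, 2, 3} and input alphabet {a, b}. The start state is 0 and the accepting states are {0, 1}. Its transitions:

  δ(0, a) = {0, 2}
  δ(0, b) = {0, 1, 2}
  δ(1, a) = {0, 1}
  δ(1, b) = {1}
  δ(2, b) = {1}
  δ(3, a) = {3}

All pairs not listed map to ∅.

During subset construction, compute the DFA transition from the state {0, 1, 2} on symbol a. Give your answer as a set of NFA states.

δ(0,a) = {0, 2}; δ(1,a) = {0, 1}; δ(2,a) = ∅.
Union: {0, 1, 2}.

{0, 1, 2}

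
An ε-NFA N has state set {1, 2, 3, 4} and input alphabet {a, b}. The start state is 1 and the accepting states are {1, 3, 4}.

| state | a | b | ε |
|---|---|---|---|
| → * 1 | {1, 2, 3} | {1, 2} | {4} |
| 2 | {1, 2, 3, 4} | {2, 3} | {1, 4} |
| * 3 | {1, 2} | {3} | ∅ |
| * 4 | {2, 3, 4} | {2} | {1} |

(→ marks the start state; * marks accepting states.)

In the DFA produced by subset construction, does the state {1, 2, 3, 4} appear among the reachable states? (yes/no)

yes

Start state of the DFA: {1, 4} (ε-closure of the NFA start).
{1, 4} --a--> {1, 2, 3, 4}  [new]
{1, 4} --b--> {1, 2, 4}  [new]
{1, 2, 3, 4} --a--> {1, 2, 3, 4}  [seen]
{1, 2, 3, 4} --b--> {1, 2, 3, 4}  [seen]
{1, 2, 4} --a--> {1, 2, 3, 4}  [seen]
{1, 2, 4} --b--> {1, 2, 3, 4}  [seen]
Reachable DFA states: {1, 4}, {1, 2, 3, 4}, {1, 2, 4}.
{1, 2, 3, 4} is among them.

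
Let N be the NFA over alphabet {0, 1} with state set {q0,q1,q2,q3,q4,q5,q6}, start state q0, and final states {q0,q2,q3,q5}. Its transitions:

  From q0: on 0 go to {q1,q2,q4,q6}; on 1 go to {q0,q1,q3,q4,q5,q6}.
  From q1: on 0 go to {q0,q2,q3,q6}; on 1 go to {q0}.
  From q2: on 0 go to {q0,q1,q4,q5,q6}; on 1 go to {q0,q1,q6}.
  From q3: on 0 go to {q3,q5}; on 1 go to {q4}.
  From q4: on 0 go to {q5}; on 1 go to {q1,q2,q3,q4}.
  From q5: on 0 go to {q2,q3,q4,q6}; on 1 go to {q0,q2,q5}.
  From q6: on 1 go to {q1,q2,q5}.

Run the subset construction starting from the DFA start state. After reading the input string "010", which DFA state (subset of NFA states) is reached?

{q0,q1,q2,q3,q4,q5,q6}

Start: {q0}.
δ(q0,0) = {q1,q2,q4,q6}.
Union: {q1,q2,q4,q6}.
After 0: {q1,q2,q4,q6}.
δ(q1,1) = {q0}; δ(q2,1) = {q0,q1,q6}; δ(q4,1) = {q1,q2,q3,q4}; δ(q6,1) = {q1,q2,q5}.
Union: {q0,q1,q2,q3,q4,q5,q6}.
After 1: {q0,q1,q2,q3,q4,q5,q6}.
δ(q0,0) = {q1,q2,q4,q6}; δ(q1,0) = {q0,q2,q3,q6}; δ(q2,0) = {q0,q1,q4,q5,q6}; δ(q3,0) = {q3,q5}; δ(q4,0) = {q5}; δ(q5,0) = {q2,q3,q4,q6}; δ(q6,0) = ∅.
Union: {q0,q1,q2,q3,q4,q5,q6}.
After 0: {q0,q1,q2,q3,q4,q5,q6}.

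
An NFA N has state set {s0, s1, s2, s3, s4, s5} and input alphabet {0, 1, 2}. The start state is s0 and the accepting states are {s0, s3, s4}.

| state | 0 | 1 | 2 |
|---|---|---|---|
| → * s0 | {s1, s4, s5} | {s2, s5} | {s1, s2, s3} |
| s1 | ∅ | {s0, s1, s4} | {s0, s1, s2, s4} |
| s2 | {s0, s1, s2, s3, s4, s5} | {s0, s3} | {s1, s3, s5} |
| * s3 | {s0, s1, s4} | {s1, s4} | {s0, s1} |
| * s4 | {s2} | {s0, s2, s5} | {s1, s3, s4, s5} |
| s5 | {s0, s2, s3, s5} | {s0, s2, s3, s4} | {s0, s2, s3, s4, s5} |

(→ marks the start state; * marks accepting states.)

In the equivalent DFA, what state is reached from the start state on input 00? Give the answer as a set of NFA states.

Start: {s0}.
δ(s0,0) = {s1, s4, s5}.
Union: {s1, s4, s5}.
After 0: {s1, s4, s5}.
δ(s1,0) = ∅; δ(s4,0) = {s2}; δ(s5,0) = {s0, s2, s3, s5}.
Union: {s0, s2, s3, s5}.
After 0: {s0, s2, s3, s5}.

{s0, s2, s3, s5}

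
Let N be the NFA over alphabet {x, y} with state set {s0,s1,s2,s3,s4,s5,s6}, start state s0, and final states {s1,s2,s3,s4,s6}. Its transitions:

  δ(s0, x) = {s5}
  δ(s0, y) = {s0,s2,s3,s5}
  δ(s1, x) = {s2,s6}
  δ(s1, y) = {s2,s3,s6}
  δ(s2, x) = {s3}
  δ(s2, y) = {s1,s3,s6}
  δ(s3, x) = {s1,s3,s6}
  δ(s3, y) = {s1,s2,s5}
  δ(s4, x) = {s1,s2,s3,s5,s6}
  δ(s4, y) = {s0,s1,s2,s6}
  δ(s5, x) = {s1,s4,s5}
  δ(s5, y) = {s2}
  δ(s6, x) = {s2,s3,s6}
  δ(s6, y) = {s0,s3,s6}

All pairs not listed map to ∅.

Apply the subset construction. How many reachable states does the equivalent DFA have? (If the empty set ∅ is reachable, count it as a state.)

14

Start state of the DFA: {s0}.
{s0} --x--> {s5}  [new]
{s0} --y--> {s0,s2,s3,s5}  [new]
{s5} --x--> {s1,s4,s5}  [new]
{s5} --y--> {s2}  [new]
{s0,s2,s3,s5} --x--> {s1,s3,s4,s5,s6}  [new]
{s0,s2,s3,s5} --y--> {s0,s1,s2,s3,s5,s6}  [new]
{s1,s4,s5} --x--> {s1,s2,s3,s4,s5,s6}  [new]
{s1,s4,s5} --y--> {s0,s1,s2,s3,s6}  [new]
{s2} --x--> {s3}  [new]
{s2} --y--> {s1,s3,s6}  [new]
{s1,s3,s4,s5,s6} --x--> {s1,s2,s3,s4,s5,s6}  [seen]
{s1,s3,s4,s5,s6} --y--> {s0,s1,s2,s3,s5,s6}  [seen]
{s0,s1,s2,s3,s5,s6} --x--> {s1,s2,s3,s4,s5,s6}  [seen]
{s0,s1,s2,s3,s5,s6} --y--> {s0,s1,s2,s3,s5,s6}  [seen]
{s1,s2,s3,s4,s5,s6} --x--> {s1,s2,s3,s4,s5,s6}  [seen]
{s1,s2,s3,s4,s5,s6} --y--> {s0,s1,s2,s3,s5,s6}  [seen]
{s0,s1,s2,s3,s6} --x--> {s1,s2,s3,s5,s6}  [new]
{s0,s1,s2,s3,s6} --y--> {s0,s1,s2,s3,s5,s6}  [seen]
{s3} --x--> {s1,s3,s6}  [seen]
{s3} --y--> {s1,s2,s5}  [new]
{s1,s3,s6} --x--> {s1,s2,s3,s6}  [new]
{s1,s3,s6} --y--> {s0,s1,s2,s3,s5,s6}  [seen]
{s1,s2,s3,s5,s6} --x--> {s1,s2,s3,s4,s5,s6}  [seen]
{s1,s2,s3,s5,s6} --y--> {s0,s1,s2,s3,s5,s6}  [seen]
{s1,s2,s5} --x--> {s1,s2,s3,s4,s5,s6}  [seen]
{s1,s2,s5} --y--> {s1,s2,s3,s6}  [seen]
{s1,s2,s3,s6} --x--> {s1,s2,s3,s6}  [seen]
{s1,s2,s3,s6} --y--> {s0,s1,s2,s3,s5,s6}  [seen]
Reachable DFA states: {s0}, {s5}, {s0,s2,s3,s5}, {s1,s4,s5}, {s2}, {s1,s3,s4,s5,s6}, {s0,s1,s2,s3,s5,s6}, {s1,s2,s3,s4,s5,s6}, {s0,s1,s2,s3,s6}, {s3}, {s1,s3,s6}, {s1,s2,s3,s5,s6}, {s1,s2,s5}, {s1,s2,s3,s6}.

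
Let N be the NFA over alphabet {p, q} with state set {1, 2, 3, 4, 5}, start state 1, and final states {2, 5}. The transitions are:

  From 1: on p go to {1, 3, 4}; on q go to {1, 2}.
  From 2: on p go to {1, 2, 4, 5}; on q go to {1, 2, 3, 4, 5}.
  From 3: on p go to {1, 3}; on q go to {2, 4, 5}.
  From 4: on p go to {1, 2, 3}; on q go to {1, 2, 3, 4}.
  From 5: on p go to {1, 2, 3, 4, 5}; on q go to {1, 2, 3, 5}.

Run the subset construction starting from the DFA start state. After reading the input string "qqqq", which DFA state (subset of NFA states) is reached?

{1, 2, 3, 4, 5}

Start: {1}.
δ(1,q) = {1, 2}.
Union: {1, 2}.
After q: {1, 2}.
δ(1,q) = {1, 2}; δ(2,q) = {1, 2, 3, 4, 5}.
Union: {1, 2, 3, 4, 5}.
After q: {1, 2, 3, 4, 5}.
δ(1,q) = {1, 2}; δ(2,q) = {1, 2, 3, 4, 5}; δ(3,q) = {2, 4, 5}; δ(4,q) = {1, 2, 3, 4}; δ(5,q) = {1, 2, 3, 5}.
Union: {1, 2, 3, 4, 5}.
After q: {1, 2, 3, 4, 5}.
δ(1,q) = {1, 2}; δ(2,q) = {1, 2, 3, 4, 5}; δ(3,q) = {2, 4, 5}; δ(4,q) = {1, 2, 3, 4}; δ(5,q) = {1, 2, 3, 5}.
Union: {1, 2, 3, 4, 5}.
After q: {1, 2, 3, 4, 5}.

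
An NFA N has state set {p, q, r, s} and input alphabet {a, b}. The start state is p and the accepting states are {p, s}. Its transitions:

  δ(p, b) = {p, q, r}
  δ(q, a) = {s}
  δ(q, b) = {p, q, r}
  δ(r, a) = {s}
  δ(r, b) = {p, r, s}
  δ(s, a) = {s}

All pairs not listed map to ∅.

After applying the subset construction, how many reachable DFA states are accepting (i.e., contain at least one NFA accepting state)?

4

Start state of the DFA: {p}.
{p} --a--> ∅  [new]
{p} --b--> {p, q, r}  [new]
∅ --a--> ∅  [seen]
∅ --b--> ∅  [seen]
{p, q, r} --a--> {s}  [new]
{p, q, r} --b--> {p, q, r, s}  [new]
{s} --a--> {s}  [seen]
{s} --b--> ∅  [seen]
{p, q, r, s} --a--> {s}  [seen]
{p, q, r, s} --b--> {p, q, r, s}  [seen]
Reachable DFA states: {p}, ∅, {p, q, r}, {s}, {p, q, r, s}.
Accepting DFA states (contain an NFA accepting state): {p}, {p, q, r}, {s}, {p, q, r, s}.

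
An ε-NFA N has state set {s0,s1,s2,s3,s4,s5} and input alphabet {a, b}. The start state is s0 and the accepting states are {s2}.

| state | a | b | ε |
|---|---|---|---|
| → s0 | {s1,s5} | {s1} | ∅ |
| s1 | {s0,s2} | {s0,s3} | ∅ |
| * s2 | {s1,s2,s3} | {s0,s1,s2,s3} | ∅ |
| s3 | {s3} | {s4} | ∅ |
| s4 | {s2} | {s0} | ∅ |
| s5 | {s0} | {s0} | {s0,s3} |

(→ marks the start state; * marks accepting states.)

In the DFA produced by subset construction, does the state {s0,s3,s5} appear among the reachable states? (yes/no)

Start state of the DFA: {s0} (ε-closure of the NFA start).
{s0} --a--> {s0,s1,s3,s5}  [new]
{s0} --b--> {s1}  [new]
{s0,s1,s3,s5} --a--> {s0,s1,s2,s3,s5}  [new]
{s0,s1,s3,s5} --b--> {s0,s1,s3,s4}  [new]
{s1} --a--> {s0,s2}  [new]
{s1} --b--> {s0,s3}  [new]
{s0,s1,s2,s3,s5} --a--> {s0,s1,s2,s3,s5}  [seen]
{s0,s1,s2,s3,s5} --b--> {s0,s1,s2,s3,s4}  [new]
{s0,s1,s3,s4} --a--> {s0,s1,s2,s3,s5}  [seen]
{s0,s1,s3,s4} --b--> {s0,s1,s3,s4}  [seen]
{s0,s2} --a--> {s0,s1,s2,s3,s5}  [seen]
{s0,s2} --b--> {s0,s1,s2,s3}  [new]
{s0,s3} --a--> {s0,s1,s3,s5}  [seen]
{s0,s3} --b--> {s1,s4}  [new]
{s0,s1,s2,s3,s4} --a--> {s0,s1,s2,s3,s5}  [seen]
{s0,s1,s2,s3,s4} --b--> {s0,s1,s2,s3,s4}  [seen]
{s0,s1,s2,s3} --a--> {s0,s1,s2,s3,s5}  [seen]
{s0,s1,s2,s3} --b--> {s0,s1,s2,s3,s4}  [seen]
{s1,s4} --a--> {s0,s2}  [seen]
{s1,s4} --b--> {s0,s3}  [seen]
Reachable DFA states: {s0}, {s0,s1,s3,s5}, {s1}, {s0,s1,s2,s3,s5}, {s0,s1,s3,s4}, {s0,s2}, {s0,s3}, {s0,s1,s2,s3,s4}, {s0,s1,s2,s3}, {s1,s4}.
{s0,s3,s5} is not among them.

no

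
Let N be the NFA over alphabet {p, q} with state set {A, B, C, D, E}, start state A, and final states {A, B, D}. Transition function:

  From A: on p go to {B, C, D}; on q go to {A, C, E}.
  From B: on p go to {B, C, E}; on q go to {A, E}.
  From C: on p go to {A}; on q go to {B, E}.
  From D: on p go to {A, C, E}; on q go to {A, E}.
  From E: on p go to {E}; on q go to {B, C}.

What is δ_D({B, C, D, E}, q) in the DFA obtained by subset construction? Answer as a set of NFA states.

δ(B,q) = {A, E}; δ(C,q) = {B, E}; δ(D,q) = {A, E}; δ(E,q) = {B, C}.
Union: {A, B, C, E}.

{A, B, C, E}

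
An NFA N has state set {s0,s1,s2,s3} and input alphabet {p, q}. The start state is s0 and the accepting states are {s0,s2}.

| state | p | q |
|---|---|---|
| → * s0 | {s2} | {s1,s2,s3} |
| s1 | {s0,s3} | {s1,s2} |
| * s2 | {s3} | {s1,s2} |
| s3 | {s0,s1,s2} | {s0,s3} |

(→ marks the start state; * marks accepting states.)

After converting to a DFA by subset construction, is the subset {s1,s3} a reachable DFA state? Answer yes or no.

Start state of the DFA: {s0}.
{s0} --p--> {s2}  [new]
{s0} --q--> {s1,s2,s3}  [new]
{s2} --p--> {s3}  [new]
{s2} --q--> {s1,s2}  [new]
{s1,s2,s3} --p--> {s0,s1,s2,s3}  [new]
{s1,s2,s3} --q--> {s0,s1,s2,s3}  [seen]
{s3} --p--> {s0,s1,s2}  [new]
{s3} --q--> {s0,s3}  [new]
{s1,s2} --p--> {s0,s3}  [seen]
{s1,s2} --q--> {s1,s2}  [seen]
{s0,s1,s2,s3} --p--> {s0,s1,s2,s3}  [seen]
{s0,s1,s2,s3} --q--> {s0,s1,s2,s3}  [seen]
{s0,s1,s2} --p--> {s0,s2,s3}  [new]
{s0,s1,s2} --q--> {s1,s2,s3}  [seen]
{s0,s3} --p--> {s0,s1,s2}  [seen]
{s0,s3} --q--> {s0,s1,s2,s3}  [seen]
{s0,s2,s3} --p--> {s0,s1,s2,s3}  [seen]
{s0,s2,s3} --q--> {s0,s1,s2,s3}  [seen]
Reachable DFA states: {s0}, {s2}, {s1,s2,s3}, {s3}, {s1,s2}, {s0,s1,s2,s3}, {s0,s1,s2}, {s0,s3}, {s0,s2,s3}.
{s1,s3} is not among them.

no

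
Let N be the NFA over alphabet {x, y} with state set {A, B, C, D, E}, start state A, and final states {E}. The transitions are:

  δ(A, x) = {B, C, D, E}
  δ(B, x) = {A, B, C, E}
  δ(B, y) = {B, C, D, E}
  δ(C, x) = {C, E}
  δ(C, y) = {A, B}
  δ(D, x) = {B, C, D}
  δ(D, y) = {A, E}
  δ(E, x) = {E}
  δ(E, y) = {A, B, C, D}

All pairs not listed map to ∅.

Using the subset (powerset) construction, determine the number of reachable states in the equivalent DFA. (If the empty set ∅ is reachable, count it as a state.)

4

Start state of the DFA: {A}.
{A} --x--> {B, C, D, E}  [new]
{A} --y--> ∅  [new]
{B, C, D, E} --x--> {A, B, C, D, E}  [new]
{B, C, D, E} --y--> {A, B, C, D, E}  [seen]
∅ --x--> ∅  [seen]
∅ --y--> ∅  [seen]
{A, B, C, D, E} --x--> {A, B, C, D, E}  [seen]
{A, B, C, D, E} --y--> {A, B, C, D, E}  [seen]
Reachable DFA states: {A}, {B, C, D, E}, ∅, {A, B, C, D, E}.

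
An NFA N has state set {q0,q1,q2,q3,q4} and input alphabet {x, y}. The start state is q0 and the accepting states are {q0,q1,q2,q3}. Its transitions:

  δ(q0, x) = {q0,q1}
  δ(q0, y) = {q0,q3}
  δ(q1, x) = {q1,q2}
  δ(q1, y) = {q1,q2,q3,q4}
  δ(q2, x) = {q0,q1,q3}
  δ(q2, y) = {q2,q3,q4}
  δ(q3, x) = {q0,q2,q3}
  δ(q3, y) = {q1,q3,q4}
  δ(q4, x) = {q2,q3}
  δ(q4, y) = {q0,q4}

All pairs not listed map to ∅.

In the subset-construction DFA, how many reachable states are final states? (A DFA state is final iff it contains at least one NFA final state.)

Start state of the DFA: {q0}.
{q0} --x--> {q0,q1}  [new]
{q0} --y--> {q0,q3}  [new]
{q0,q1} --x--> {q0,q1,q2}  [new]
{q0,q1} --y--> {q0,q1,q2,q3,q4}  [new]
{q0,q3} --x--> {q0,q1,q2,q3}  [new]
{q0,q3} --y--> {q0,q1,q3,q4}  [new]
{q0,q1,q2} --x--> {q0,q1,q2,q3}  [seen]
{q0,q1,q2} --y--> {q0,q1,q2,q3,q4}  [seen]
{q0,q1,q2,q3,q4} --x--> {q0,q1,q2,q3}  [seen]
{q0,q1,q2,q3,q4} --y--> {q0,q1,q2,q3,q4}  [seen]
{q0,q1,q2,q3} --x--> {q0,q1,q2,q3}  [seen]
{q0,q1,q2,q3} --y--> {q0,q1,q2,q3,q4}  [seen]
{q0,q1,q3,q4} --x--> {q0,q1,q2,q3}  [seen]
{q0,q1,q3,q4} --y--> {q0,q1,q2,q3,q4}  [seen]
Reachable DFA states: {q0}, {q0,q1}, {q0,q3}, {q0,q1,q2}, {q0,q1,q2,q3,q4}, {q0,q1,q2,q3}, {q0,q1,q3,q4}.
Accepting DFA states (contain an NFA accepting state): {q0}, {q0,q1}, {q0,q3}, {q0,q1,q2}, {q0,q1,q2,q3,q4}, {q0,q1,q2,q3}, {q0,q1,q3,q4}.

7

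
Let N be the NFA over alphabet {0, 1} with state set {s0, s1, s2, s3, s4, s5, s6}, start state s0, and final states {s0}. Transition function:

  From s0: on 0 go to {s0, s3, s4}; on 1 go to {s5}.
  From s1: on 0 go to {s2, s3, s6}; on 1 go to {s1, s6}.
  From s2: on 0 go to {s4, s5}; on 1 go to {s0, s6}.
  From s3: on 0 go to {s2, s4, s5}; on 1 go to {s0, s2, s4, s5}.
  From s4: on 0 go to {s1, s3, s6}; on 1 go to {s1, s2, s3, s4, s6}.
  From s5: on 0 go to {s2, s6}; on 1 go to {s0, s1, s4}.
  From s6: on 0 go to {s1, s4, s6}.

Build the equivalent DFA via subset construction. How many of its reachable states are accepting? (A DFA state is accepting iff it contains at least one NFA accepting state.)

Start state of the DFA: {s0}.
{s0} --0--> {s0, s3, s4}  [new]
{s0} --1--> {s5}  [new]
{s0, s3, s4} --0--> {s0, s1, s2, s3, s4, s5, s6}  [new]
{s0, s3, s4} --1--> {s0, s1, s2, s3, s4, s5, s6}  [seen]
{s5} --0--> {s2, s6}  [new]
{s5} --1--> {s0, s1, s4}  [new]
{s0, s1, s2, s3, s4, s5, s6} --0--> {s0, s1, s2, s3, s4, s5, s6}  [seen]
{s0, s1, s2, s3, s4, s5, s6} --1--> {s0, s1, s2, s3, s4, s5, s6}  [seen]
{s2, s6} --0--> {s1, s4, s5, s6}  [new]
{s2, s6} --1--> {s0, s6}  [new]
{s0, s1, s4} --0--> {s0, s1, s2, s3, s4, s6}  [new]
{s0, s1, s4} --1--> {s1, s2, s3, s4, s5, s6}  [new]
{s1, s4, s5, s6} --0--> {s1, s2, s3, s4, s6}  [new]
{s1, s4, s5, s6} --1--> {s0, s1, s2, s3, s4, s6}  [seen]
{s0, s6} --0--> {s0, s1, s3, s4, s6}  [new]
{s0, s6} --1--> {s5}  [seen]
{s0, s1, s2, s3, s4, s6} --0--> {s0, s1, s2, s3, s4, s5, s6}  [seen]
{s0, s1, s2, s3, s4, s6} --1--> {s0, s1, s2, s3, s4, s5, s6}  [seen]
{s1, s2, s3, s4, s5, s6} --0--> {s1, s2, s3, s4, s5, s6}  [seen]
{s1, s2, s3, s4, s5, s6} --1--> {s0, s1, s2, s3, s4, s5, s6}  [seen]
{s1, s2, s3, s4, s6} --0--> {s1, s2, s3, s4, s5, s6}  [seen]
{s1, s2, s3, s4, s6} --1--> {s0, s1, s2, s3, s4, s5, s6}  [seen]
{s0, s1, s3, s4, s6} --0--> {s0, s1, s2, s3, s4, s5, s6}  [seen]
{s0, s1, s3, s4, s6} --1--> {s0, s1, s2, s3, s4, s5, s6}  [seen]
Reachable DFA states: {s0}, {s0, s3, s4}, {s5}, {s0, s1, s2, s3, s4, s5, s6}, {s2, s6}, {s0, s1, s4}, {s1, s4, s5, s6}, {s0, s6}, {s0, s1, s2, s3, s4, s6}, {s1, s2, s3, s4, s5, s6}, {s1, s2, s3, s4, s6}, {s0, s1, s3, s4, s6}.
Accepting DFA states (contain an NFA accepting state): {s0}, {s0, s3, s4}, {s0, s1, s2, s3, s4, s5, s6}, {s0, s1, s4}, {s0, s6}, {s0, s1, s2, s3, s4, s6}, {s0, s1, s3, s4, s6}.

7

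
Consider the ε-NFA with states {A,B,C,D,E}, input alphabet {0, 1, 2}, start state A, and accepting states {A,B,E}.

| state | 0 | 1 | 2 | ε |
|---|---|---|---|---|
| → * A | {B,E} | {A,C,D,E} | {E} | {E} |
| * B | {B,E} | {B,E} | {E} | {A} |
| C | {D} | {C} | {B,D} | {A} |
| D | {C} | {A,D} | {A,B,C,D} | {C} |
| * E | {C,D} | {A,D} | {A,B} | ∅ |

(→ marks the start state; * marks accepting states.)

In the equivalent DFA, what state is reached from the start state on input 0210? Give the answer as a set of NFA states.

Start: {A,E}.
δ(A,0) = {B,E}; δ(E,0) = {C,D}.
Union: {B,C,D,E}.
ε-closure gives {A,B,C,D,E}.
After 0: {A,B,C,D,E}.
δ(A,2) = {E}; δ(B,2) = {E}; δ(C,2) = {B,D}; δ(D,2) = {A,B,C,D}; δ(E,2) = {A,B}.
Union: {A,B,C,D,E}.
After 2: {A,B,C,D,E}.
δ(A,1) = {A,C,D,E}; δ(B,1) = {B,E}; δ(C,1) = {C}; δ(D,1) = {A,D}; δ(E,1) = {A,D}.
Union: {A,B,C,D,E}.
After 1: {A,B,C,D,E}.
δ(A,0) = {B,E}; δ(B,0) = {B,E}; δ(C,0) = {D}; δ(D,0) = {C}; δ(E,0) = {C,D}.
Union: {B,C,D,E}.
ε-closure gives {A,B,C,D,E}.
After 0: {A,B,C,D,E}.

{A,B,C,D,E}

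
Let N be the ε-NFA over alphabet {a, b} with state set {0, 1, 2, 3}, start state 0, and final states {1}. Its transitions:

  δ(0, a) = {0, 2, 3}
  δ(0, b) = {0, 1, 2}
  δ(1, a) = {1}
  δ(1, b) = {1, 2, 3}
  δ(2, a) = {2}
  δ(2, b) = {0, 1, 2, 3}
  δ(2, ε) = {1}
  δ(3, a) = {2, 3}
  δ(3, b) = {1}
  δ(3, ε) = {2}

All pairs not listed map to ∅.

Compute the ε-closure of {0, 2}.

Begin with {0, 2}.
2 →ε {1}; add 1.
ε-closure = {0, 1, 2}.

{0, 1, 2}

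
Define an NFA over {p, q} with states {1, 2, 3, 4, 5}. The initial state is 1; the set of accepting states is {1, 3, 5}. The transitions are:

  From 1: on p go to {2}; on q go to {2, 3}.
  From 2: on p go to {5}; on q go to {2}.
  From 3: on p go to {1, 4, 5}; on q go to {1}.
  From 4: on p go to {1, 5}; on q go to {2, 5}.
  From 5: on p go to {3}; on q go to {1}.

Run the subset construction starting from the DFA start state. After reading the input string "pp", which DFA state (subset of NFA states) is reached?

Start: {1}.
δ(1,p) = {2}.
Union: {2}.
After p: {2}.
δ(2,p) = {5}.
Union: {5}.
After p: {5}.

{5}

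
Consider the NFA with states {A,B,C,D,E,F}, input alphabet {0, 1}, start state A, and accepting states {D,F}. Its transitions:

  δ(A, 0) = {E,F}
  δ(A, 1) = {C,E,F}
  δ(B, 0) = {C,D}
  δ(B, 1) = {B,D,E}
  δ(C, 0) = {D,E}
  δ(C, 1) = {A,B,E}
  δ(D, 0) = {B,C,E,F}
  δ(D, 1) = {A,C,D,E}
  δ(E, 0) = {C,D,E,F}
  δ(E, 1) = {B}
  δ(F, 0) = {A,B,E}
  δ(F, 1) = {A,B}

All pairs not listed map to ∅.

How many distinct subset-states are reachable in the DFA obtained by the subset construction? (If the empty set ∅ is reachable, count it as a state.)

9

Start state of the DFA: {A}.
{A} --0--> {E,F}  [new]
{A} --1--> {C,E,F}  [new]
{E,F} --0--> {A,B,C,D,E,F}  [new]
{E,F} --1--> {A,B}  [new]
{C,E,F} --0--> {A,B,C,D,E,F}  [seen]
{C,E,F} --1--> {A,B,E}  [new]
{A,B,C,D,E,F} --0--> {A,B,C,D,E,F}  [seen]
{A,B,C,D,E,F} --1--> {A,B,C,D,E,F}  [seen]
{A,B} --0--> {C,D,E,F}  [new]
{A,B} --1--> {B,C,D,E,F}  [new]
{A,B,E} --0--> {C,D,E,F}  [seen]
{A,B,E} --1--> {B,C,D,E,F}  [seen]
{C,D,E,F} --0--> {A,B,C,D,E,F}  [seen]
{C,D,E,F} --1--> {A,B,C,D,E}  [new]
{B,C,D,E,F} --0--> {A,B,C,D,E,F}  [seen]
{B,C,D,E,F} --1--> {A,B,C,D,E}  [seen]
{A,B,C,D,E} --0--> {B,C,D,E,F}  [seen]
{A,B,C,D,E} --1--> {A,B,C,D,E,F}  [seen]
Reachable DFA states: {A}, {E,F}, {C,E,F}, {A,B,C,D,E,F}, {A,B}, {A,B,E}, {C,D,E,F}, {B,C,D,E,F}, {A,B,C,D,E}.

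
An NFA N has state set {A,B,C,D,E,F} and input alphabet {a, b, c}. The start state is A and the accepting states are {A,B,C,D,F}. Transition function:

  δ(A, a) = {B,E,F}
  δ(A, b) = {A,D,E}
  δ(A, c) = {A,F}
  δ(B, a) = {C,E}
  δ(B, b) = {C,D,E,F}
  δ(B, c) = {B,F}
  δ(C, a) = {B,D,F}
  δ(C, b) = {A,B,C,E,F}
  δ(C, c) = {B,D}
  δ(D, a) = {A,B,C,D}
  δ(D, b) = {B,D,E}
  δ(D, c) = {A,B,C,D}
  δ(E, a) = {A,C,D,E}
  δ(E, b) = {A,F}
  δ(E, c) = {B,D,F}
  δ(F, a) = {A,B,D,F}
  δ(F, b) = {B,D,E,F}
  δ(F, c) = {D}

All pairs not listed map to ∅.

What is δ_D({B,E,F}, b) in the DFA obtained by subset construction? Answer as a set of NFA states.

δ(B,b) = {C,D,E,F}; δ(E,b) = {A,F}; δ(F,b) = {B,D,E,F}.
Union: {A,B,C,D,E,F}.

{A,B,C,D,E,F}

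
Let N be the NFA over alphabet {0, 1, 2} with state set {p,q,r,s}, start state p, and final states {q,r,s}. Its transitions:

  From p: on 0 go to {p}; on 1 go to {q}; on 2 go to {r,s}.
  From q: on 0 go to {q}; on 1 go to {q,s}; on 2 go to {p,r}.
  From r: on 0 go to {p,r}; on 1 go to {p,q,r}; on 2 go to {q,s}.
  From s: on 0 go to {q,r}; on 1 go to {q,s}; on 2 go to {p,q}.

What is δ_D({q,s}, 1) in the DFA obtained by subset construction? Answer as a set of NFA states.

δ(q,1) = {q,s}; δ(s,1) = {q,s}.
Union: {q,s}.

{q,s}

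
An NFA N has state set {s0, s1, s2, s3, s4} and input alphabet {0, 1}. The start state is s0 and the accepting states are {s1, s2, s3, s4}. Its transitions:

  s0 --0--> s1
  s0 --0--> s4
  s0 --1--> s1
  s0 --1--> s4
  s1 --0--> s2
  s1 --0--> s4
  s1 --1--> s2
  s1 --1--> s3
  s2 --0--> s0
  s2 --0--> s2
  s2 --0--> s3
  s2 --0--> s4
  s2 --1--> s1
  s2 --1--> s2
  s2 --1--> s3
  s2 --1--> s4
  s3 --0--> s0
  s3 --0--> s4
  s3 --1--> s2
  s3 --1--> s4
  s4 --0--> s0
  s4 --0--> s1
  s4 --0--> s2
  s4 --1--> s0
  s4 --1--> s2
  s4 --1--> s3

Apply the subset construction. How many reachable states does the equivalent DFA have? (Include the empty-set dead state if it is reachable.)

6

Start state of the DFA: {s0}.
{s0} --0--> {s1, s4}  [new]
{s0} --1--> {s1, s4}  [seen]
{s1, s4} --0--> {s0, s1, s2, s4}  [new]
{s1, s4} --1--> {s0, s2, s3}  [new]
{s0, s1, s2, s4} --0--> {s0, s1, s2, s3, s4}  [new]
{s0, s1, s2, s4} --1--> {s0, s1, s2, s3, s4}  [seen]
{s0, s2, s3} --0--> {s0, s1, s2, s3, s4}  [seen]
{s0, s2, s3} --1--> {s1, s2, s3, s4}  [new]
{s0, s1, s2, s3, s4} --0--> {s0, s1, s2, s3, s4}  [seen]
{s0, s1, s2, s3, s4} --1--> {s0, s1, s2, s3, s4}  [seen]
{s1, s2, s3, s4} --0--> {s0, s1, s2, s3, s4}  [seen]
{s1, s2, s3, s4} --1--> {s0, s1, s2, s3, s4}  [seen]
Reachable DFA states: {s0}, {s1, s4}, {s0, s1, s2, s4}, {s0, s2, s3}, {s0, s1, s2, s3, s4}, {s1, s2, s3, s4}.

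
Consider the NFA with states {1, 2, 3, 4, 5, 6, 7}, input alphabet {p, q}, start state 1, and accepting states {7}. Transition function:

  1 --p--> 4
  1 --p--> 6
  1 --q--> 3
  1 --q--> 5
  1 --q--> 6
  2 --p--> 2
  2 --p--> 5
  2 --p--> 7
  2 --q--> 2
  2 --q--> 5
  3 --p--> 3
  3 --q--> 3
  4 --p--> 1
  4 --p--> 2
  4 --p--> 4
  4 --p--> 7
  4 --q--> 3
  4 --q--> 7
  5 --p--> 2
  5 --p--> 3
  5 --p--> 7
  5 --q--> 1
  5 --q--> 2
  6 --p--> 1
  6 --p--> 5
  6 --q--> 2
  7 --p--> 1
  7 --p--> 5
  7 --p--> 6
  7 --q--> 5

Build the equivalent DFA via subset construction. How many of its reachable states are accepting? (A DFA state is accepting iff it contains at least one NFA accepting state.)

7

Start state of the DFA: {1}.
{1} --p--> {4, 6}  [new]
{1} --q--> {3, 5, 6}  [new]
{4, 6} --p--> {1, 2, 4, 5, 7}  [new]
{4, 6} --q--> {2, 3, 7}  [new]
{3, 5, 6} --p--> {1, 2, 3, 5, 7}  [new]
{3, 5, 6} --q--> {1, 2, 3}  [new]
{1, 2, 4, 5, 7} --p--> {1, 2, 3, 4, 5, 6, 7}  [new]
{1, 2, 4, 5, 7} --q--> {1, 2, 3, 5, 6, 7}  [new]
{2, 3, 7} --p--> {1, 2, 3, 5, 6, 7}  [seen]
{2, 3, 7} --q--> {2, 3, 5}  [new]
{1, 2, 3, 5, 7} --p--> {1, 2, 3, 4, 5, 6, 7}  [seen]
{1, 2, 3, 5, 7} --q--> {1, 2, 3, 5, 6}  [new]
{1, 2, 3} --p--> {2, 3, 4, 5, 6, 7}  [new]
{1, 2, 3} --q--> {2, 3, 5, 6}  [new]
{1, 2, 3, 4, 5, 6, 7} --p--> {1, 2, 3, 4, 5, 6, 7}  [seen]
{1, 2, 3, 4, 5, 6, 7} --q--> {1, 2, 3, 5, 6, 7}  [seen]
{1, 2, 3, 5, 6, 7} --p--> {1, 2, 3, 4, 5, 6, 7}  [seen]
{1, 2, 3, 5, 6, 7} --q--> {1, 2, 3, 5, 6}  [seen]
{2, 3, 5} --p--> {2, 3, 5, 7}  [new]
{2, 3, 5} --q--> {1, 2, 3, 5}  [new]
{1, 2, 3, 5, 6} --p--> {1, 2, 3, 4, 5, 6, 7}  [seen]
{1, 2, 3, 5, 6} --q--> {1, 2, 3, 5, 6}  [seen]
{2, 3, 4, 5, 6, 7} --p--> {1, 2, 3, 4, 5, 6, 7}  [seen]
{2, 3, 4, 5, 6, 7} --q--> {1, 2, 3, 5, 7}  [seen]
{2, 3, 5, 6} --p--> {1, 2, 3, 5, 7}  [seen]
{2, 3, 5, 6} --q--> {1, 2, 3, 5}  [seen]
{2, 3, 5, 7} --p--> {1, 2, 3, 5, 6, 7}  [seen]
{2, 3, 5, 7} --q--> {1, 2, 3, 5}  [seen]
{1, 2, 3, 5} --p--> {2, 3, 4, 5, 6, 7}  [seen]
{1, 2, 3, 5} --q--> {1, 2, 3, 5, 6}  [seen]
Reachable DFA states: {1}, {4, 6}, {3, 5, 6}, {1, 2, 4, 5, 7}, {2, 3, 7}, {1, 2, 3, 5, 7}, {1, 2, 3}, {1, 2, 3, 4, 5, 6, 7}, {1, 2, 3, 5, 6, 7}, {2, 3, 5}, {1, 2, 3, 5, 6}, {2, 3, 4, 5, 6, 7}, {2, 3, 5, 6}, {2, 3, 5, 7}, {1, 2, 3, 5}.
Accepting DFA states (contain an NFA accepting state): {1, 2, 4, 5, 7}, {2, 3, 7}, {1, 2, 3, 5, 7}, {1, 2, 3, 4, 5, 6, 7}, {1, 2, 3, 5, 6, 7}, {2, 3, 4, 5, 6, 7}, {2, 3, 5, 7}.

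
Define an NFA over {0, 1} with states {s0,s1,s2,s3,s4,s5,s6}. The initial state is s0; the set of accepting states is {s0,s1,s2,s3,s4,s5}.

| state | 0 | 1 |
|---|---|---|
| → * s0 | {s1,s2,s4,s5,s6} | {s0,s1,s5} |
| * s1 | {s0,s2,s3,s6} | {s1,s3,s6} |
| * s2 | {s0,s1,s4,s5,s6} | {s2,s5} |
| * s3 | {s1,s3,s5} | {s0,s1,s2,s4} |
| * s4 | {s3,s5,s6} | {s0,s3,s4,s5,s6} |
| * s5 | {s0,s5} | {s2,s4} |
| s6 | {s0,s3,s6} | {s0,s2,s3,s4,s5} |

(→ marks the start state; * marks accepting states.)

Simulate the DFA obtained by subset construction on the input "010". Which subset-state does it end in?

{s0,s1,s2,s3,s4,s5,s6}

Start: {s0}.
δ(s0,0) = {s1,s2,s4,s5,s6}.
Union: {s1,s2,s4,s5,s6}.
After 0: {s1,s2,s4,s5,s6}.
δ(s1,1) = {s1,s3,s6}; δ(s2,1) = {s2,s5}; δ(s4,1) = {s0,s3,s4,s5,s6}; δ(s5,1) = {s2,s4}; δ(s6,1) = {s0,s2,s3,s4,s5}.
Union: {s0,s1,s2,s3,s4,s5,s6}.
After 1: {s0,s1,s2,s3,s4,s5,s6}.
δ(s0,0) = {s1,s2,s4,s5,s6}; δ(s1,0) = {s0,s2,s3,s6}; δ(s2,0) = {s0,s1,s4,s5,s6}; δ(s3,0) = {s1,s3,s5}; δ(s4,0) = {s3,s5,s6}; δ(s5,0) = {s0,s5}; δ(s6,0) = {s0,s3,s6}.
Union: {s0,s1,s2,s3,s4,s5,s6}.
After 0: {s0,s1,s2,s3,s4,s5,s6}.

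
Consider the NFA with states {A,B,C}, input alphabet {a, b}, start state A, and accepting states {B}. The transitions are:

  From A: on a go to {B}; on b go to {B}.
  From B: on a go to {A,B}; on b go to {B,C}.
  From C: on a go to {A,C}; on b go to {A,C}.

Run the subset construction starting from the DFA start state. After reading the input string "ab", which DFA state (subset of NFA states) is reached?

{B,C}

Start: {A}.
δ(A,a) = {B}.
Union: {B}.
After a: {B}.
δ(B,b) = {B,C}.
Union: {B,C}.
After b: {B,C}.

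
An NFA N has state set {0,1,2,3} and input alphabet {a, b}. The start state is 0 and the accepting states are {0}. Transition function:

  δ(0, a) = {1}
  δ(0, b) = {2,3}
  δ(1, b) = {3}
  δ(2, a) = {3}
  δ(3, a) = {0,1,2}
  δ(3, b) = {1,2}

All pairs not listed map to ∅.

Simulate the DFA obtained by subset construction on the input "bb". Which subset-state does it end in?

{1,2}

Start: {0}.
δ(0,b) = {2,3}.
Union: {2,3}.
After b: {2,3}.
δ(2,b) = ∅; δ(3,b) = {1,2}.
Union: {1,2}.
After b: {1,2}.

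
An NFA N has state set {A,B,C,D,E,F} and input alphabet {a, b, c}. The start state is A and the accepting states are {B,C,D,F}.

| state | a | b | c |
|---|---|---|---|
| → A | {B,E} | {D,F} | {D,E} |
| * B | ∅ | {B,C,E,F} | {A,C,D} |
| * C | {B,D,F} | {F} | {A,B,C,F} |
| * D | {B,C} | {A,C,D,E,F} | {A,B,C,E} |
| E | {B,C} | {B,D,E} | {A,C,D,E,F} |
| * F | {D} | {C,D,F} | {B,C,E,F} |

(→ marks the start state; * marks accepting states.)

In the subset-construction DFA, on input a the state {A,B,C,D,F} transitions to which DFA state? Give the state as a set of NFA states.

δ(A,a) = {B,E}; δ(B,a) = ∅; δ(C,a) = {B,D,F}; δ(D,a) = {B,C}; δ(F,a) = {D}.
Union: {B,C,D,E,F}.

{B,C,D,E,F}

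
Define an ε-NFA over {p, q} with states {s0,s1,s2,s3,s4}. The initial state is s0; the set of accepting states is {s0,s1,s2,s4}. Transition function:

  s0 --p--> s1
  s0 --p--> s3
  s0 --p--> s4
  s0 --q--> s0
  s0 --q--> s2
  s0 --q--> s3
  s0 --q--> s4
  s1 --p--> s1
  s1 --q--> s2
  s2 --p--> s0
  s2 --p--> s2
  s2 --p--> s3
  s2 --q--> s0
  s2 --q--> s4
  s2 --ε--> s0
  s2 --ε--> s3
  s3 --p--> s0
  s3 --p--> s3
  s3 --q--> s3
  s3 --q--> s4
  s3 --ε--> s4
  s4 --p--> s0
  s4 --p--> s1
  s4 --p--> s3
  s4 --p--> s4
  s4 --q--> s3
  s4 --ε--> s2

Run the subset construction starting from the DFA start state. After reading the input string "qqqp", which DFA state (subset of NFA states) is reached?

Start: {s0}.
δ(s0,q) = {s0,s2,s3,s4}.
Union: {s0,s2,s3,s4}.
After q: {s0,s2,s3,s4}.
δ(s0,q) = {s0,s2,s3,s4}; δ(s2,q) = {s0,s4}; δ(s3,q) = {s3,s4}; δ(s4,q) = {s3}.
Union: {s0,s2,s3,s4}.
After q: {s0,s2,s3,s4}.
δ(s0,q) = {s0,s2,s3,s4}; δ(s2,q) = {s0,s4}; δ(s3,q) = {s3,s4}; δ(s4,q) = {s3}.
Union: {s0,s2,s3,s4}.
After q: {s0,s2,s3,s4}.
δ(s0,p) = {s1,s3,s4}; δ(s2,p) = {s0,s2,s3}; δ(s3,p) = {s0,s3}; δ(s4,p) = {s0,s1,s3,s4}.
Union: {s0,s1,s2,s3,s4}.
After p: {s0,s1,s2,s3,s4}.

{s0,s1,s2,s3,s4}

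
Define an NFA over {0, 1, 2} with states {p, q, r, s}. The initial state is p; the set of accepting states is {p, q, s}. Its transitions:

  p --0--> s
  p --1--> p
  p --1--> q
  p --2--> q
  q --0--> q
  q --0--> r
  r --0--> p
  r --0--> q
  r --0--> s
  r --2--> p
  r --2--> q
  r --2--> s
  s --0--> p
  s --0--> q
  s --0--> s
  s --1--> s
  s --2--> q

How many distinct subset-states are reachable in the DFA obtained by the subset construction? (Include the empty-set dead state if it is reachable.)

Start state of the DFA: {p}.
{p} --0--> {s}  [new]
{p} --1--> {p, q}  [new]
{p} --2--> {q}  [new]
{s} --0--> {p, q, s}  [new]
{s} --1--> {s}  [seen]
{s} --2--> {q}  [seen]
{p, q} --0--> {q, r, s}  [new]
{p, q} --1--> {p, q}  [seen]
{p, q} --2--> {q}  [seen]
{q} --0--> {q, r}  [new]
{q} --1--> ∅  [new]
{q} --2--> ∅  [seen]
{p, q, s} --0--> {p, q, r, s}  [new]
{p, q, s} --1--> {p, q, s}  [seen]
{p, q, s} --2--> {q}  [seen]
{q, r, s} --0--> {p, q, r, s}  [seen]
{q, r, s} --1--> {s}  [seen]
{q, r, s} --2--> {p, q, s}  [seen]
{q, r} --0--> {p, q, r, s}  [seen]
{q, r} --1--> ∅  [seen]
{q, r} --2--> {p, q, s}  [seen]
∅ --0--> ∅  [seen]
∅ --1--> ∅  [seen]
∅ --2--> ∅  [seen]
{p, q, r, s} --0--> {p, q, r, s}  [seen]
{p, q, r, s} --1--> {p, q, s}  [seen]
{p, q, r, s} --2--> {p, q, s}  [seen]
Reachable DFA states: {p}, {s}, {p, q}, {q}, {p, q, s}, {q, r, s}, {q, r}, ∅, {p, q, r, s}.

9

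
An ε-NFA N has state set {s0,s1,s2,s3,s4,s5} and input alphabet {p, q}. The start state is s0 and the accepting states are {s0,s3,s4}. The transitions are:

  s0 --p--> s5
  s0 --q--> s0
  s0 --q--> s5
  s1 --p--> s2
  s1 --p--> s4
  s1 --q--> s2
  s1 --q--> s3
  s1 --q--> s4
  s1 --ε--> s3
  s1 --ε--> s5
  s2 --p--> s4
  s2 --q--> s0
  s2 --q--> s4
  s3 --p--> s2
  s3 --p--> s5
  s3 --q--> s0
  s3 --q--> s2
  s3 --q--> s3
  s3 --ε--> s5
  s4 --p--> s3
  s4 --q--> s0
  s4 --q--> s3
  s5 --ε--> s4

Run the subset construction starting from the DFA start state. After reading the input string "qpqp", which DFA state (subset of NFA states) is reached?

{s2,s3,s4,s5}

Start: {s0}.
δ(s0,q) = {s0,s5}.
Union: {s0,s5}.
ε-closure gives {s0,s4,s5}.
After q: {s0,s4,s5}.
δ(s0,p) = {s5}; δ(s4,p) = {s3}; δ(s5,p) = ∅.
Union: {s3,s5}.
ε-closure gives {s3,s4,s5}.
After p: {s3,s4,s5}.
δ(s3,q) = {s0,s2,s3}; δ(s4,q) = {s0,s3}; δ(s5,q) = ∅.
Union: {s0,s2,s3}.
ε-closure gives {s0,s2,s3,s4,s5}.
After q: {s0,s2,s3,s4,s5}.
δ(s0,p) = {s5}; δ(s2,p) = {s4}; δ(s3,p) = {s2,s5}; δ(s4,p) = {s3}; δ(s5,p) = ∅.
Union: {s2,s3,s4,s5}.
After p: {s2,s3,s4,s5}.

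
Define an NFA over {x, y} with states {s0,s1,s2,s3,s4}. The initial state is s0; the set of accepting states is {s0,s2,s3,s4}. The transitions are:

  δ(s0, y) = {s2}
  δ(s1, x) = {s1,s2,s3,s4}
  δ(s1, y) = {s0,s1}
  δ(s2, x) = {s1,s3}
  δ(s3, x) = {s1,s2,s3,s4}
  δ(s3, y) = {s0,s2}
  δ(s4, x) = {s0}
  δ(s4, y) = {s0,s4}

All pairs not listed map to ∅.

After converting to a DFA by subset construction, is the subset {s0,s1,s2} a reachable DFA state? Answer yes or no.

Start state of the DFA: {s0}.
{s0} --x--> ∅  [new]
{s0} --y--> {s2}  [new]
∅ --x--> ∅  [seen]
∅ --y--> ∅  [seen]
{s2} --x--> {s1,s3}  [new]
{s2} --y--> ∅  [seen]
{s1,s3} --x--> {s1,s2,s3,s4}  [new]
{s1,s3} --y--> {s0,s1,s2}  [new]
{s1,s2,s3,s4} --x--> {s0,s1,s2,s3,s4}  [new]
{s1,s2,s3,s4} --y--> {s0,s1,s2,s4}  [new]
{s0,s1,s2} --x--> {s1,s2,s3,s4}  [seen]
{s0,s1,s2} --y--> {s0,s1,s2}  [seen]
{s0,s1,s2,s3,s4} --x--> {s0,s1,s2,s3,s4}  [seen]
{s0,s1,s2,s3,s4} --y--> {s0,s1,s2,s4}  [seen]
{s0,s1,s2,s4} --x--> {s0,s1,s2,s3,s4}  [seen]
{s0,s1,s2,s4} --y--> {s0,s1,s2,s4}  [seen]
Reachable DFA states: {s0}, ∅, {s2}, {s1,s3}, {s1,s2,s3,s4}, {s0,s1,s2}, {s0,s1,s2,s3,s4}, {s0,s1,s2,s4}.
{s0,s1,s2} is among them.

yes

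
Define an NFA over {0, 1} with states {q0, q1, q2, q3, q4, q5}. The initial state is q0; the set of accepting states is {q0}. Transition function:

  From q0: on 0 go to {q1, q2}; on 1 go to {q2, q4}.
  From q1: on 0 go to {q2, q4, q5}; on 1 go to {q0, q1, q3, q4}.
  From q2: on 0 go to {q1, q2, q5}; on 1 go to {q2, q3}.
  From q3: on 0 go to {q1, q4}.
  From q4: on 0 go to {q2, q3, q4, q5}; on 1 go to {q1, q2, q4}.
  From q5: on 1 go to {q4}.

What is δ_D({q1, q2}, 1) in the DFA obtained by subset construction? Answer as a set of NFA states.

δ(q1,1) = {q0, q1, q3, q4}; δ(q2,1) = {q2, q3}.
Union: {q0, q1, q2, q3, q4}.

{q0, q1, q2, q3, q4}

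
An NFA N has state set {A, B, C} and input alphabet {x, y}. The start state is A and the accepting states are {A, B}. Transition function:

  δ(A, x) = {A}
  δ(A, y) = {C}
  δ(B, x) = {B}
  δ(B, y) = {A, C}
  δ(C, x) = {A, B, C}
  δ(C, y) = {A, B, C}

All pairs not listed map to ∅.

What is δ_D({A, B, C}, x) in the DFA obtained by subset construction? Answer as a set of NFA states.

{A, B, C}

δ(A,x) = {A}; δ(B,x) = {B}; δ(C,x) = {A, B, C}.
Union: {A, B, C}.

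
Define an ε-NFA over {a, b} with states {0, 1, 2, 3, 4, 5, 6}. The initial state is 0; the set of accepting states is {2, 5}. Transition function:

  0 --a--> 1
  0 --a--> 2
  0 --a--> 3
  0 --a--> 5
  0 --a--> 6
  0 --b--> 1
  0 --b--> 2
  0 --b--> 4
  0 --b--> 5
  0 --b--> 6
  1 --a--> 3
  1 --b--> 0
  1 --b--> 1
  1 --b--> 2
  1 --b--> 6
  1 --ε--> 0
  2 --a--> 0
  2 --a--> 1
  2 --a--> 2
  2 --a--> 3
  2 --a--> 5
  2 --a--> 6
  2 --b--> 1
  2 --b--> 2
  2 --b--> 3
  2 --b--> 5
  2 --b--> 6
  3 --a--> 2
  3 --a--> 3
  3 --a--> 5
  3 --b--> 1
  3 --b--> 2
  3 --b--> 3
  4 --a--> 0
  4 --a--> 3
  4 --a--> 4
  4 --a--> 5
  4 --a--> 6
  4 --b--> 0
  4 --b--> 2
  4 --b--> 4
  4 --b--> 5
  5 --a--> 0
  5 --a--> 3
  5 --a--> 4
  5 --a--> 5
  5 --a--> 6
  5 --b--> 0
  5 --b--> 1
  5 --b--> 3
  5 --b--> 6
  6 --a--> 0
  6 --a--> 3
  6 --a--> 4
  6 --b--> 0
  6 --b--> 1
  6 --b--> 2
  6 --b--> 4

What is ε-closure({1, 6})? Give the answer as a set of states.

{0, 1, 6}

Begin with {1, 6}.
1 →ε {0}; add 0.
ε-closure = {0, 1, 6}.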